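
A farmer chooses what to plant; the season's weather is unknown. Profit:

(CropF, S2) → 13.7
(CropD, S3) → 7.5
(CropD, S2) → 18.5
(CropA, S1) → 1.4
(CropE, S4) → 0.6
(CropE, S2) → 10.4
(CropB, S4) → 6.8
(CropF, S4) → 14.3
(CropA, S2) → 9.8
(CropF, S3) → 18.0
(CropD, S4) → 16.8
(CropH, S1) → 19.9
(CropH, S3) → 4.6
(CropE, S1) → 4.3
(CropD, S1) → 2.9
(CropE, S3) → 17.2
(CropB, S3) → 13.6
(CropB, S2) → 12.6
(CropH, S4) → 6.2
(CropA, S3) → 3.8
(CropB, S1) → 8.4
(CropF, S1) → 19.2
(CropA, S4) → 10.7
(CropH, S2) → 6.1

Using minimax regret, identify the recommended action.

Column bests: S1=19.9, S2=18.5, S3=18.0, S4=16.8.
CropA regrets: 18.5, 8.7, 14.2, 6.1 → max 18.5
CropD regrets: 17.0, 0.0, 10.5, 0.0 → max 17.0
CropF regrets: 0.7, 4.8, 0.0, 2.5 → max 4.8
CropB regrets: 11.5, 5.9, 4.4, 10.0 → max 11.5
CropE regrets: 15.6, 8.1, 0.8, 16.2 → max 16.2
CropH regrets: 0.0, 12.4, 13.4, 10.6 → max 13.4
Smallest max regret = 4.8 → CropF.

CropF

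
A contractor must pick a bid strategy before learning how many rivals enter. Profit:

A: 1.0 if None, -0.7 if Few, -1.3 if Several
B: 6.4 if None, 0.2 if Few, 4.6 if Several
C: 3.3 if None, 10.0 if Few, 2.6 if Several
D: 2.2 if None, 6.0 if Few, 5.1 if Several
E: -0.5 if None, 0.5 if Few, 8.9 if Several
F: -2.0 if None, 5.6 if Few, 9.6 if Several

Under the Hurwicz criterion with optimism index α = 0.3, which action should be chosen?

C

A: 0.3·1.0 + 0.7·(-1.3) = -0.61
B: 0.3·6.4 + 0.7·0.2 = 2.06
C: 0.3·10.0 + 0.7·2.6 = 4.82
D: 0.3·6.0 + 0.7·2.2 = 3.34
E: 0.3·8.9 + 0.7·(-0.5) = 2.32
F: 0.3·9.6 + 0.7·(-2.0) = 1.48
Highest Hurwicz score = 4.82 → C.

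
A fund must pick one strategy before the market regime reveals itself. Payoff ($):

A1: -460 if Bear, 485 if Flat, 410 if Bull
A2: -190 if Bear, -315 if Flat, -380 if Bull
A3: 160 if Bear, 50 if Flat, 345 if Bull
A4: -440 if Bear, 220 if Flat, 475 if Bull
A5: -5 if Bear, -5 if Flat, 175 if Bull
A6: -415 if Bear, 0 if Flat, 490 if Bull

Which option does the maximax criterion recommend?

Row maxima: A1=485, A2=-190, A3=345, A4=475, A5=175, A6=490
Best best-case = 490 → A6.

A6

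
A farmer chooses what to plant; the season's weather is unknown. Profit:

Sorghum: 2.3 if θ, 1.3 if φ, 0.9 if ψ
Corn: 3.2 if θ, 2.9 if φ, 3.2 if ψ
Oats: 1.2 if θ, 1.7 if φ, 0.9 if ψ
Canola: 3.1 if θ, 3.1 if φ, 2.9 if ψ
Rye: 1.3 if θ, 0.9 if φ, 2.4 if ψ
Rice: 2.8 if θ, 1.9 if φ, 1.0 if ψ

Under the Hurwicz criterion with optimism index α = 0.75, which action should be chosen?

Sorghum: 0.75·2.3 + 0.25·0.9 = 1.95
Corn: 0.75·3.2 + 0.25·2.9 = 3.125
Oats: 0.75·1.7 + 0.25·0.9 = 1.5
Canola: 0.75·3.1 + 0.25·2.9 = 3.05
Rye: 0.75·2.4 + 0.25·0.9 = 2.025
Rice: 0.75·2.8 + 0.25·1.0 = 2.35
Highest Hurwicz score = 3.125 → Corn.

Corn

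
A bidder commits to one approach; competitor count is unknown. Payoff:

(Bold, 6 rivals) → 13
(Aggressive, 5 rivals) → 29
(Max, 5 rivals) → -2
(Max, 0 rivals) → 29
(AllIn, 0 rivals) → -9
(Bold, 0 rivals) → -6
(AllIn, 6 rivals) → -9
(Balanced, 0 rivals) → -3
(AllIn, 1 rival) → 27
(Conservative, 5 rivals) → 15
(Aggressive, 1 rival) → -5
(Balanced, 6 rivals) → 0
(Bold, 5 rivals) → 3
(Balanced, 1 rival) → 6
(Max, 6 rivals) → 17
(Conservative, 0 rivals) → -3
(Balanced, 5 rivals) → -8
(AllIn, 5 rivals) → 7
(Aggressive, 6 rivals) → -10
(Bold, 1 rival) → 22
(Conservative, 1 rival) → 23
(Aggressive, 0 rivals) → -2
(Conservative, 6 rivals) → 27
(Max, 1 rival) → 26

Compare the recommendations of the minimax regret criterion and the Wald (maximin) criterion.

minimax regret → Max; maximin → Max (agree)

Column bests: 0 rivals=29, 1 rival=27, 5 rivals=29, 6 rivals=27.
Conservative regrets: 32, 4, 14, 0 → max 32
Balanced regrets: 32, 21, 37, 27 → max 37
Aggressive regrets: 31, 32, 0, 37 → max 37
Bold regrets: 35, 5, 26, 14 → max 35
AllIn regrets: 38, 0, 22, 36 → max 38
Max regrets: 0, 1, 31, 10 → max 31
Smallest max regret = 31 → Max.
Row minima: Conservative=-3, Balanced=-8, Aggressive=-10, Bold=-6, AllIn=-9, Max=-2
Best worst-case = -2 → Max.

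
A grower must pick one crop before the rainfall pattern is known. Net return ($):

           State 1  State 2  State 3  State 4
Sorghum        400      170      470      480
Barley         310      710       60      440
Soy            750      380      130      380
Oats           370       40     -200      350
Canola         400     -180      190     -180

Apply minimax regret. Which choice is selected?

Column bests: State 1=750, State 2=710, State 3=470, State 4=480.
Sorghum regrets: 350, 540, 0, 0 → max 540
Barley regrets: 440, 0, 410, 40 → max 440
Soy regrets: 0, 330, 340, 100 → max 340
Oats regrets: 380, 670, 670, 130 → max 670
Canola regrets: 350, 890, 280, 660 → max 890
Smallest max regret = 340 → Soy.

Soy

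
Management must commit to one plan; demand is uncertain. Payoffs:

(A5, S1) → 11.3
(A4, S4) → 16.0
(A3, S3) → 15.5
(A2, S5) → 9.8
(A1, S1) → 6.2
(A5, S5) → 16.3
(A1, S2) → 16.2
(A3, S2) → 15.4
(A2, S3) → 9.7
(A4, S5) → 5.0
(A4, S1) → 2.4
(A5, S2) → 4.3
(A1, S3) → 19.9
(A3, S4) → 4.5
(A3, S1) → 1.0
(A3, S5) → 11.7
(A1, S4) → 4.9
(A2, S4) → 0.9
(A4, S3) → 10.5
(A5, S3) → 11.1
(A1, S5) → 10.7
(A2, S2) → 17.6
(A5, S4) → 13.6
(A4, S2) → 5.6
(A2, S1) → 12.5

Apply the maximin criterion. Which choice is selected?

A1

Row minima: A1=4.9, A2=0.9, A3=1.0, A4=2.4, A5=4.3
Best worst-case = 4.9 → A1.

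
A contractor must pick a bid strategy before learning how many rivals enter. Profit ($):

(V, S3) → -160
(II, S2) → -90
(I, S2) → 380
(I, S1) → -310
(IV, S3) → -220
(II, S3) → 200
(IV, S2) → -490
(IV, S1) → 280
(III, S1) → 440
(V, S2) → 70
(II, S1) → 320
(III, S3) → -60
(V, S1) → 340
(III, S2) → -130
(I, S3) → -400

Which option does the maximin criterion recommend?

Row minima: I=-400, II=-90, III=-130, IV=-490, V=-160
Best worst-case = -90 → II.

II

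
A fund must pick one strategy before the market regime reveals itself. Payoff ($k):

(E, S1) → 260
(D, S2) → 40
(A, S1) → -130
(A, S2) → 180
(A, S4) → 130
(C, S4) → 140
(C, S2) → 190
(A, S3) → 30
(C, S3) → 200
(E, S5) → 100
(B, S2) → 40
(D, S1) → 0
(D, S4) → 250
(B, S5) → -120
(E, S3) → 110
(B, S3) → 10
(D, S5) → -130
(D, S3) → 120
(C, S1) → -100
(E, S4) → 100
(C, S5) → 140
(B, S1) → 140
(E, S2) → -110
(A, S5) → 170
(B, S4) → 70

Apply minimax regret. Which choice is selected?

Column bests: S1=260, S2=190, S3=200, S4=250, S5=170.
A regrets: 390, 10, 170, 120, 0 → max 390
B regrets: 120, 150, 190, 180, 290 → max 290
C regrets: 360, 0, 0, 110, 30 → max 360
D regrets: 260, 150, 80, 0, 300 → max 300
E regrets: 0, 300, 90, 150, 70 → max 300
Smallest max regret = 290 → B.

B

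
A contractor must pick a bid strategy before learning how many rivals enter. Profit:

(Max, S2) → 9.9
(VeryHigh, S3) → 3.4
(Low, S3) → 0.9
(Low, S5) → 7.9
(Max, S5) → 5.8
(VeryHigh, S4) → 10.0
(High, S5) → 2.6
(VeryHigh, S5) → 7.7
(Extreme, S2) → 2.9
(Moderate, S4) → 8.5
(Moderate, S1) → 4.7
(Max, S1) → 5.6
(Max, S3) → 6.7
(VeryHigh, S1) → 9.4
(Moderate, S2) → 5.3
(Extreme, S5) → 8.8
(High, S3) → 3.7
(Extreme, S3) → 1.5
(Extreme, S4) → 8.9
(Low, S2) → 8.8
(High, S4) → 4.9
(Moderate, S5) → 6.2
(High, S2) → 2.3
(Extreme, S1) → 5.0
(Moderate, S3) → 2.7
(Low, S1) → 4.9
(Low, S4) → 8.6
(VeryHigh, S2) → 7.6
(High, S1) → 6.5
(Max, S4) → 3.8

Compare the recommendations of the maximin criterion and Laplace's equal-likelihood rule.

Row minima: Low=0.9, Moderate=2.7, High=2.3, VeryHigh=3.4, Extreme=1.5, Max=3.8
Best worst-case = 3.8 → Max.
Row averages: Low=6.22, Moderate=5.48, High=4, VeryHigh=7.62, Extreme=5.42, Max=6.36
Highest average = 7.62 → VeryHigh.

maximin → Max; laplace → VeryHigh (disagree)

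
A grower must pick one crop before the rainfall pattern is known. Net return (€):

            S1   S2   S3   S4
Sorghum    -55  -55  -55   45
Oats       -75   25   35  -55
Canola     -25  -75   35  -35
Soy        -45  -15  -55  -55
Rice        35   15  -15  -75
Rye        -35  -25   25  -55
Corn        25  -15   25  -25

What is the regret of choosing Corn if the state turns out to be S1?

Best payoff under S1 is 35.
Regret = 35 − 25 = 10.

10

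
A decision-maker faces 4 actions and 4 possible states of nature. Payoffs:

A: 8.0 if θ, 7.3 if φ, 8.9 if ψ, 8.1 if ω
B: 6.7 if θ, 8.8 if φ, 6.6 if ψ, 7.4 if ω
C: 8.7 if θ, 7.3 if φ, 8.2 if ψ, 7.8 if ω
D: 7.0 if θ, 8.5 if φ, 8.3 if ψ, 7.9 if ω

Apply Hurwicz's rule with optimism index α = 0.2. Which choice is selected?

A

A: 0.2·8.9 + 0.8·7.3 = 7.62
B: 0.2·8.8 + 0.8·6.6 = 7.04
C: 0.2·8.7 + 0.8·7.3 = 7.58
D: 0.2·8.5 + 0.8·7.0 = 7.3
Highest Hurwicz score = 7.62 → A.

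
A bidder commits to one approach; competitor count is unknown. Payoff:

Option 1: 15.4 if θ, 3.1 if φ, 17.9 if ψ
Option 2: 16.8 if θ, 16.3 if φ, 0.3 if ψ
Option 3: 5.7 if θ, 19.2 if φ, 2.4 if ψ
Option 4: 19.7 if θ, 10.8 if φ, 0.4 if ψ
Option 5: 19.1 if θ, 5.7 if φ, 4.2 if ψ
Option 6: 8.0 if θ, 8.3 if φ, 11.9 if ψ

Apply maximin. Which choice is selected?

Option 6

Row minima: Option 1=3.1, Option 2=0.3, Option 3=2.4, Option 4=0.4, Option 5=4.2, Option 6=8.0
Best worst-case = 8.0 → Option 6.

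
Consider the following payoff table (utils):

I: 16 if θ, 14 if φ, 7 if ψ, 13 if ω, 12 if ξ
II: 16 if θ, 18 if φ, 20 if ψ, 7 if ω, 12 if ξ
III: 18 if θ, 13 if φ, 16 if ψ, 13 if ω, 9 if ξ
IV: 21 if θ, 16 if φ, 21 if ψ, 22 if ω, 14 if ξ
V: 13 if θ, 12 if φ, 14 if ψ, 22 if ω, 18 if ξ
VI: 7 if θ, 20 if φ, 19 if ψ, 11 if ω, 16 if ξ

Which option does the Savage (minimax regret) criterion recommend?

IV

Column bests: θ=21, φ=20, ψ=21, ω=22, ξ=18.
I regrets: 5, 6, 14, 9, 6 → max 14
II regrets: 5, 2, 1, 15, 6 → max 15
III regrets: 3, 7, 5, 9, 9 → max 9
IV regrets: 0, 4, 0, 0, 4 → max 4
V regrets: 8, 8, 7, 0, 0 → max 8
VI regrets: 14, 0, 2, 11, 2 → max 14
Smallest max regret = 4 → IV.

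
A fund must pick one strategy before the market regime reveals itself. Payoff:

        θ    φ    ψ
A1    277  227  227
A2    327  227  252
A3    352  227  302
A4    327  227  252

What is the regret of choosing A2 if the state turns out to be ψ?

50

Best payoff under ψ is 302.
Regret = 302 − 252 = 50.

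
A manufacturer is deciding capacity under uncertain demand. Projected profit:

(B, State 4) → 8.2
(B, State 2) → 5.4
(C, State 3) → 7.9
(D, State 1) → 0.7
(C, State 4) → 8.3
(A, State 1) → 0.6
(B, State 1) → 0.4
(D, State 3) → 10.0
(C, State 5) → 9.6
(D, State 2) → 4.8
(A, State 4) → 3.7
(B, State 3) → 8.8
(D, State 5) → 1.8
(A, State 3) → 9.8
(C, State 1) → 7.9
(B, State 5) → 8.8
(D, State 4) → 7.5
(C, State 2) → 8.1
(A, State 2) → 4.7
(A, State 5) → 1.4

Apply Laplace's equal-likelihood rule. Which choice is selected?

Row averages: A=4.04, B=6.32, C=8.36, D=4.96
Highest average = 8.36 → C.

C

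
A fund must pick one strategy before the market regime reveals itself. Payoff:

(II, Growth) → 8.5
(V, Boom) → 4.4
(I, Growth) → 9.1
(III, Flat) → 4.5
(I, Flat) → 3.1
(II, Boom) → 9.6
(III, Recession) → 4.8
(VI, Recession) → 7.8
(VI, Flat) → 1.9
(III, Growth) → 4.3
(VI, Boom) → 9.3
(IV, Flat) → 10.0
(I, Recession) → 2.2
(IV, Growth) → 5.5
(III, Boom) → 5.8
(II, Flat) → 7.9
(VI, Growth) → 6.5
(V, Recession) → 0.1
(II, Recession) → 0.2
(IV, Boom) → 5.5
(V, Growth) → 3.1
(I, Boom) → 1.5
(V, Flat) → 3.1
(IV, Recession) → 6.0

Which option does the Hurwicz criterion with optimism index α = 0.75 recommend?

IV

I: 0.75·9.1 + 0.25·1.5 = 7.2
II: 0.75·9.6 + 0.25·0.2 = 7.25
III: 0.75·5.8 + 0.25·4.3 = 5.425
IV: 0.75·10.0 + 0.25·5.5 = 8.875
V: 0.75·4.4 + 0.25·0.1 = 3.325
VI: 0.75·9.3 + 0.25·1.9 = 7.45
Highest Hurwicz score = 8.875 → IV.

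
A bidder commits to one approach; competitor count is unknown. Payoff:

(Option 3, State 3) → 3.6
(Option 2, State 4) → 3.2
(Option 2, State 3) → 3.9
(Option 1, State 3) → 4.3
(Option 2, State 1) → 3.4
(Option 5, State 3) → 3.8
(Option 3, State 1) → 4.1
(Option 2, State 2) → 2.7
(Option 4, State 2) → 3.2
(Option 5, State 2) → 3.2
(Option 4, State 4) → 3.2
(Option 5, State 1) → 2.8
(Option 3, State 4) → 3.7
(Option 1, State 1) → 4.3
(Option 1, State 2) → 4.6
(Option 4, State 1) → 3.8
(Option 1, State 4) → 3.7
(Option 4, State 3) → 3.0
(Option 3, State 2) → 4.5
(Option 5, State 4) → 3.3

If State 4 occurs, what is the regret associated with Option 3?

0.0

Best payoff under State 4 is 3.7.
Regret = 3.7 − 3.7 = 0.0.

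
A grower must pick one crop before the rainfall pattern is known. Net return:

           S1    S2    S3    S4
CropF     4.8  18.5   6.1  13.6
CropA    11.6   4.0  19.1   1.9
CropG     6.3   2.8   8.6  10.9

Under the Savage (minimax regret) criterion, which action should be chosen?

Column bests: S1=11.6, S2=18.5, S3=19.1, S4=13.6.
CropF regrets: 6.8, 0.0, 13.0, 0.0 → max 13.0
CropA regrets: 0.0, 14.5, 0.0, 11.7 → max 14.5
CropG regrets: 5.3, 15.7, 10.5, 2.7 → max 15.7
Smallest max regret = 13.0 → CropF.

CropF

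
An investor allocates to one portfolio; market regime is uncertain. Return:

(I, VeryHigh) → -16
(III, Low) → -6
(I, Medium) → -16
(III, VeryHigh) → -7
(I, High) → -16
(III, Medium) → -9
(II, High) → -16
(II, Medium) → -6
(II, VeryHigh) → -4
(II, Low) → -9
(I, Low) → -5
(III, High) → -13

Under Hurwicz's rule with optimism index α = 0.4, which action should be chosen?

I: 0.4·(-5) + 0.6·(-16) = -11.6
II: 0.4·(-4) + 0.6·(-16) = -11.2
III: 0.4·(-6) + 0.6·(-13) = -10.2
Highest Hurwicz score = -10.2 → III.

III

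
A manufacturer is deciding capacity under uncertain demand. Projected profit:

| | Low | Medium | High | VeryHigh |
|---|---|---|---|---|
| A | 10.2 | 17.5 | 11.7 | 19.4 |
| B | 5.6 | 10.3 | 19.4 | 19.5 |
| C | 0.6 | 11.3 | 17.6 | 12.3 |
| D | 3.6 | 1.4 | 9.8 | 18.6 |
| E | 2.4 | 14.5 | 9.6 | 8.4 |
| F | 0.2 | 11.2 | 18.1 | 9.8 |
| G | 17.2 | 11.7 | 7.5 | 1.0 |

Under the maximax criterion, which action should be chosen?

Row maxima: A=19.4, B=19.5, C=17.6, D=18.6, E=14.5, F=18.1, G=17.2
Best best-case = 19.5 → B.

B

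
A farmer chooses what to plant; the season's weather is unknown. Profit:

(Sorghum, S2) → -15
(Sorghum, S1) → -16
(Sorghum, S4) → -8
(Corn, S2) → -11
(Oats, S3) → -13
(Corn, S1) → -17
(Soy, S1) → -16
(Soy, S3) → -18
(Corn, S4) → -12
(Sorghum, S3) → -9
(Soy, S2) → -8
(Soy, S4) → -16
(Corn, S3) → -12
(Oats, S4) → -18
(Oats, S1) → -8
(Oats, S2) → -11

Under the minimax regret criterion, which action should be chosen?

Column bests: S1=-8, S2=-8, S3=-9, S4=-8.
Soy regrets: 8, 0, 9, 8 → max 9
Oats regrets: 0, 3, 4, 10 → max 10
Sorghum regrets: 8, 7, 0, 0 → max 8
Corn regrets: 9, 3, 3, 4 → max 9
Smallest max regret = 8 → Sorghum.

Sorghum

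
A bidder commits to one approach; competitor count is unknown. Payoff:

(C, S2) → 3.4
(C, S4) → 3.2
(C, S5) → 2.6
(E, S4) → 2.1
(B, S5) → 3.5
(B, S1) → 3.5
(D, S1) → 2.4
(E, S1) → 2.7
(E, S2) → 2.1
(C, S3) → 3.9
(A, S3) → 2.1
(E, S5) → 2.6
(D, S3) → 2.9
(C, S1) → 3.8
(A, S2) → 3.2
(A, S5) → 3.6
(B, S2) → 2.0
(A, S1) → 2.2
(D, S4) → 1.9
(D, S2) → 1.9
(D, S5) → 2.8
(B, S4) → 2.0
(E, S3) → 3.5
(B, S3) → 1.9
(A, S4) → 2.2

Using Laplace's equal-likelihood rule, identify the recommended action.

C

Row averages: A=2.66, B=2.58, C=3.38, D=2.38, E=2.6
Highest average = 3.38 → C.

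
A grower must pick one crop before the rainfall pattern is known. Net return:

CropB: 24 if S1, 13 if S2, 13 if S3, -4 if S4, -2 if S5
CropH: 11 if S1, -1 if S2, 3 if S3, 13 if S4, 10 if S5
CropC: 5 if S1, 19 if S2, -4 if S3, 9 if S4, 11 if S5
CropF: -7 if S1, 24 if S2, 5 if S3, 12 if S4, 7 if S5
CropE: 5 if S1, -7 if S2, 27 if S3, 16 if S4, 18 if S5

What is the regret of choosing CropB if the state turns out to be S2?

11

Best payoff under S2 is 24.
Regret = 24 − 13 = 11.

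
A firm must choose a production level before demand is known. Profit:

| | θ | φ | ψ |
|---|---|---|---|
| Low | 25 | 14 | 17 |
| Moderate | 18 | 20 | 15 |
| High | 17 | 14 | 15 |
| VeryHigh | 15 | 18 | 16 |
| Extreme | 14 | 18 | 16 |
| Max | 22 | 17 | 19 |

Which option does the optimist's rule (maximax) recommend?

Row maxima: Low=25, Moderate=20, High=17, VeryHigh=18, Extreme=18, Max=22
Best best-case = 25 → Low.

Low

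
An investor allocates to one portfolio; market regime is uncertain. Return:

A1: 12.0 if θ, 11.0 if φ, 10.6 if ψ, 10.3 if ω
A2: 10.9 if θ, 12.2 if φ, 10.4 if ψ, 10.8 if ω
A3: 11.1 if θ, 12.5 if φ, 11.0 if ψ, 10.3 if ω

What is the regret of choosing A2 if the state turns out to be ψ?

Best payoff under ψ is 11.0.
Regret = 11.0 − 10.4 = 0.6.

0.6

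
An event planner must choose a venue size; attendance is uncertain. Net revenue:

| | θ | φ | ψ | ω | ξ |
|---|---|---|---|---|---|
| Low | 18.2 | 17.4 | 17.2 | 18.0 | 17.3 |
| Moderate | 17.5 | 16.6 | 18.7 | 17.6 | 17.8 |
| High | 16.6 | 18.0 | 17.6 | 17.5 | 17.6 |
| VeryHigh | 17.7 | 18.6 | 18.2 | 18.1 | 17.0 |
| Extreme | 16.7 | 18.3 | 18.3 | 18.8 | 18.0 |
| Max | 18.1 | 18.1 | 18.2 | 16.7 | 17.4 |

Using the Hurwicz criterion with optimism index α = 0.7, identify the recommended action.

Low: 0.7·18.2 + 0.3·17.2 = 17.9
Moderate: 0.7·18.7 + 0.3·16.6 = 18.07
High: 0.7·18.0 + 0.3·16.6 = 17.58
VeryHigh: 0.7·18.6 + 0.3·17.0 = 18.12
Extreme: 0.7·18.8 + 0.3·16.7 = 18.17
Max: 0.7·18.2 + 0.3·16.7 = 17.75
Highest Hurwicz score = 18.17 → Extreme.

Extreme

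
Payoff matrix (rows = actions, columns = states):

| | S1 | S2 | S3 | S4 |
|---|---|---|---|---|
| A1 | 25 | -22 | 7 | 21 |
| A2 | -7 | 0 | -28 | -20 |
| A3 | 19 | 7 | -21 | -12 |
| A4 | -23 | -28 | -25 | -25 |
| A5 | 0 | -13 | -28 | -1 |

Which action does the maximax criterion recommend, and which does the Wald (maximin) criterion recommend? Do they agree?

Row maxima: A1=25, A2=0, A3=19, A4=-23, A5=0
Best best-case = 25 → A1.
Row minima: A1=-22, A2=-28, A3=-21, A4=-28, A5=-28
Best worst-case = -21 → A3.

maximax → A1; maximin → A3 (disagree)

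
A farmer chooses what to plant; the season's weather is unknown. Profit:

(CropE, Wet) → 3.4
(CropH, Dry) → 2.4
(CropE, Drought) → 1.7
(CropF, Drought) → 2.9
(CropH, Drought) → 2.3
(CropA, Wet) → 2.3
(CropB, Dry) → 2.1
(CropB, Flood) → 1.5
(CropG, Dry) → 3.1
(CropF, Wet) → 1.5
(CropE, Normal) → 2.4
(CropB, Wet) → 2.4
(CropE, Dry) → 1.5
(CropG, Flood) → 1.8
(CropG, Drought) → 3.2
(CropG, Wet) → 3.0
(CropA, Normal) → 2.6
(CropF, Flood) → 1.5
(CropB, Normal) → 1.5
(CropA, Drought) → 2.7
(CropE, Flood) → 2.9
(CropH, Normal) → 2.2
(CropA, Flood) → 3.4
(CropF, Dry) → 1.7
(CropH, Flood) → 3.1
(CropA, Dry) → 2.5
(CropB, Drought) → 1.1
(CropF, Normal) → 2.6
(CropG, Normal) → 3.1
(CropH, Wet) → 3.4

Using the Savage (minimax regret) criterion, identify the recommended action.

CropH

Column bests: Drought=3.2, Dry=3.1, Normal=3.1, Wet=3.4, Flood=3.4.
CropE regrets: 1.5, 1.6, 0.7, 0.0, 0.5 → max 1.6
CropB regrets: 2.1, 1.0, 1.6, 1.0, 1.9 → max 2.1
CropF regrets: 0.3, 1.4, 0.5, 1.9, 1.9 → max 1.9
CropH regrets: 0.9, 0.7, 0.9, 0.0, 0.3 → max 0.9
CropA regrets: 0.5, 0.6, 0.5, 1.1, 0.0 → max 1.1
CropG regrets: 0.0, 0.0, 0.0, 0.4, 1.6 → max 1.6
Smallest max regret = 0.9 → CropH.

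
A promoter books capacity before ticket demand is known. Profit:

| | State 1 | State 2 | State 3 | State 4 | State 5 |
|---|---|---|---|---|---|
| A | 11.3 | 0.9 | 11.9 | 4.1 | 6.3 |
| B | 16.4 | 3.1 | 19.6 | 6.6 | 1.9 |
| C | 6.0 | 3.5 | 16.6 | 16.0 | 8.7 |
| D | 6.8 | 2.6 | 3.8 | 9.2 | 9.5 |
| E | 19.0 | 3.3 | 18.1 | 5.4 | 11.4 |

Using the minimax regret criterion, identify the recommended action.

B

Column bests: State 1=19.0, State 2=3.5, State 3=19.6, State 4=16.0, State 5=11.4.
A regrets: 7.7, 2.6, 7.7, 11.9, 5.1 → max 11.9
B regrets: 2.6, 0.4, 0.0, 9.4, 9.5 → max 9.5
C regrets: 13.0, 0.0, 3.0, 0.0, 2.7 → max 13.0
D regrets: 12.2, 0.9, 15.8, 6.8, 1.9 → max 15.8
E regrets: 0.0, 0.2, 1.5, 10.6, 0.0 → max 10.6
Smallest max regret = 9.5 → B.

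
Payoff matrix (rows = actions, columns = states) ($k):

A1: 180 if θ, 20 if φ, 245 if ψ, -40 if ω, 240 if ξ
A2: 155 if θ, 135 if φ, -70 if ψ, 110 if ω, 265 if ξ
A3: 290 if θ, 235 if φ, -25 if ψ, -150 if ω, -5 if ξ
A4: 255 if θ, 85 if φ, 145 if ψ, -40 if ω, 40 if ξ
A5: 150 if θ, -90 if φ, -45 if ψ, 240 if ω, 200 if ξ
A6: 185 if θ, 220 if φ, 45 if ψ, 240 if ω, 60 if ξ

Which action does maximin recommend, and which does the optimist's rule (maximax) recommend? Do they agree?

maximin → A6; maximax → A3 (disagree)

Row minima: A1=-40, A2=-70, A3=-150, A4=-40, A5=-90, A6=45
Best worst-case = 45 → A6.
Row maxima: A1=245, A2=265, A3=290, A4=255, A5=240, A6=240
Best best-case = 290 → A3.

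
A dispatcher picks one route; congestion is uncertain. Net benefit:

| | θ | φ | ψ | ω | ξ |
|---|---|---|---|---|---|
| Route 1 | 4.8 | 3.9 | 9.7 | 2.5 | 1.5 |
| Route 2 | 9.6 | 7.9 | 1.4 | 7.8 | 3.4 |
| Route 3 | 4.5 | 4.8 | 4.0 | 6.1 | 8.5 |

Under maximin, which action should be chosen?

Row minima: Route 1=1.5, Route 2=1.4, Route 3=4.0
Best worst-case = 4.0 → Route 3.

Route 3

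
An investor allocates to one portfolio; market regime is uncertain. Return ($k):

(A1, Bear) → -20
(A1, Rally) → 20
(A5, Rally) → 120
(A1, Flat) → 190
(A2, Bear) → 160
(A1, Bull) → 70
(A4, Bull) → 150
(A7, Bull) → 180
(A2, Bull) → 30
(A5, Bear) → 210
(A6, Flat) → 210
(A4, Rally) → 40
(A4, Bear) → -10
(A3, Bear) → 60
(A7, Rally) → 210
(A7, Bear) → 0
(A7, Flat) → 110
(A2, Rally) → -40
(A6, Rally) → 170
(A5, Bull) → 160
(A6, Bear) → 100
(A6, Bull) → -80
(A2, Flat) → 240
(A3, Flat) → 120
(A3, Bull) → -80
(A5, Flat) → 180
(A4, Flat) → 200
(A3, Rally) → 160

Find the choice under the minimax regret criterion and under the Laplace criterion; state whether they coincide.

Column bests: Bear=210, Flat=240, Bull=180, Rally=210.
A1 regrets: 230, 50, 110, 190 → max 230
A2 regrets: 50, 0, 150, 250 → max 250
A3 regrets: 150, 120, 260, 50 → max 260
A4 regrets: 220, 40, 30, 170 → max 220
A5 regrets: 0, 60, 20, 90 → max 90
A6 regrets: 110, 30, 260, 40 → max 260
A7 regrets: 210, 130, 0, 0 → max 210
Smallest max regret = 90 → A5.
Row averages: A1=65, A2=97.5, A3=65, A4=95, A5=167.5, A6=100, A7=125
Highest average = 167.5 → A5.

minimax regret → A5; laplace → A5 (agree)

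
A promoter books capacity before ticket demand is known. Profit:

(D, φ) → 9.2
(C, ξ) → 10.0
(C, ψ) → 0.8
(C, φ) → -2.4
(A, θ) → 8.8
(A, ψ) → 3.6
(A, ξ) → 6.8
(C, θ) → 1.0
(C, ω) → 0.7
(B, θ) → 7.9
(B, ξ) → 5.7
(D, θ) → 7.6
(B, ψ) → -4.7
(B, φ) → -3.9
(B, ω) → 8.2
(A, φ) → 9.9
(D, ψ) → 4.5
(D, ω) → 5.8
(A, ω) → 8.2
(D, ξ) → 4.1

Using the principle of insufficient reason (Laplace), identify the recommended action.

Row averages: A=7.46, B=2.64, C=2.02, D=6.24
Highest average = 7.46 → A.

A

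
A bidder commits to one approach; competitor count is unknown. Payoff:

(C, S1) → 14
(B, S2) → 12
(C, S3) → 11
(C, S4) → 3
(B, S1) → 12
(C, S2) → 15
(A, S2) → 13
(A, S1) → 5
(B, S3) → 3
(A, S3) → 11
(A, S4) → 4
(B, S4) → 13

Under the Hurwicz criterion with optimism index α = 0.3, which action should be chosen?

A

A: 0.3·13 + 0.7·4 = 6.7
B: 0.3·13 + 0.7·3 = 6
C: 0.3·15 + 0.7·3 = 6.6
Highest Hurwicz score = 6.7 → A.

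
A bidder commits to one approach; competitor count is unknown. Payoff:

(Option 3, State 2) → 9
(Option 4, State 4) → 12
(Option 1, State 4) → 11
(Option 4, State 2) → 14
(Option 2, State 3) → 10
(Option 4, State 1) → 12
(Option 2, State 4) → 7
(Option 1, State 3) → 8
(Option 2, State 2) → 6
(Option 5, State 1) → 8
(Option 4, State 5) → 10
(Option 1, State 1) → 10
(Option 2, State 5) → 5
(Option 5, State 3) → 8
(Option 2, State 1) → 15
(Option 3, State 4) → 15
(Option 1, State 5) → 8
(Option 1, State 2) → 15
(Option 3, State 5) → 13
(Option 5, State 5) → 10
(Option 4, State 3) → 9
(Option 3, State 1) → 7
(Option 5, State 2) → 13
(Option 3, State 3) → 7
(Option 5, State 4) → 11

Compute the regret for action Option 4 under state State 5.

Best payoff under State 5 is 13.
Regret = 13 − 10 = 3.

3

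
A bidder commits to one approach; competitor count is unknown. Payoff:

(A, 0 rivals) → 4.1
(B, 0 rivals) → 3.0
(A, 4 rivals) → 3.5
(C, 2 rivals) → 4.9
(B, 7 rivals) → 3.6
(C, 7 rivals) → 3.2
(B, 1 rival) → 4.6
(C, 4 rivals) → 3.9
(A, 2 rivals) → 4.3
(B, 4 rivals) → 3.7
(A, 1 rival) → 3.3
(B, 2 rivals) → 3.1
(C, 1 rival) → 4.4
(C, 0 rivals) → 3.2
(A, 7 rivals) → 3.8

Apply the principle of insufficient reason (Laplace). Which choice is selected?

Row averages: A=3.8, B=3.6, C=3.92
Highest average = 3.92 → C.

C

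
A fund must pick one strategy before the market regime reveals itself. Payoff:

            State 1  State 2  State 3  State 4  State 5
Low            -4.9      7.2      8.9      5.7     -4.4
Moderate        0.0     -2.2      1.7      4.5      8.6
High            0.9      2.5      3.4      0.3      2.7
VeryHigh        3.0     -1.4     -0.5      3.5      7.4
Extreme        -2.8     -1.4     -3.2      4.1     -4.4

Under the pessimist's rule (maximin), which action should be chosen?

Row minima: Low=-4.9, Moderate=-2.2, High=0.3, VeryHigh=-1.4, Extreme=-4.4
Best worst-case = 0.3 → High.

High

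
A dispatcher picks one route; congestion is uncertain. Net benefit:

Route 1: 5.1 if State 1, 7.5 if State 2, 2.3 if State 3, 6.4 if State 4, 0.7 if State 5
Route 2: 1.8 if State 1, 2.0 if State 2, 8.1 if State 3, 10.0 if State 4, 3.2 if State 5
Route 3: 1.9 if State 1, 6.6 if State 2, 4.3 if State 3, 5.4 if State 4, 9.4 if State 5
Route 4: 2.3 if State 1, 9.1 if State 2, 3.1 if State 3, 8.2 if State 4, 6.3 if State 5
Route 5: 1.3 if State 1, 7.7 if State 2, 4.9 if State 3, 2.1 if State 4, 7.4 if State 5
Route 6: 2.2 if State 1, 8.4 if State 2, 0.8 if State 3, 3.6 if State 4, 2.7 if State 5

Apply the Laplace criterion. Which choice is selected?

Row averages: Route 1=4.4, Route 2=5.02, Route 3=5.52, Route 4=5.8, Route 5=4.68, Route 6=3.54
Highest average = 5.8 → Route 4.

Route 4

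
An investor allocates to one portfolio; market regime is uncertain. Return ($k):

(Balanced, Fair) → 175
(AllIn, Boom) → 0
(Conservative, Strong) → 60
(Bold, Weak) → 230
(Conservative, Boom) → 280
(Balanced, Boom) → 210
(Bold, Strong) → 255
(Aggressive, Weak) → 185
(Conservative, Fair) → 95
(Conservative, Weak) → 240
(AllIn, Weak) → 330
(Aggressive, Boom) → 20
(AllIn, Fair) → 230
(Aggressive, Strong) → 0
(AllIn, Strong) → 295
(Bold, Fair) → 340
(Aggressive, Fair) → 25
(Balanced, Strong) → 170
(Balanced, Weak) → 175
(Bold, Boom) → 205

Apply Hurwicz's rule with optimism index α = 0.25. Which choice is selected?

Conservative: 0.25·280 + 0.75·60 = 115
Balanced: 0.25·210 + 0.75·170 = 180
Aggressive: 0.25·185 + 0.75·0 = 46.25
Bold: 0.25·340 + 0.75·205 = 238.75
AllIn: 0.25·330 + 0.75·0 = 82.5
Highest Hurwicz score = 238.75 → Bold.

Bold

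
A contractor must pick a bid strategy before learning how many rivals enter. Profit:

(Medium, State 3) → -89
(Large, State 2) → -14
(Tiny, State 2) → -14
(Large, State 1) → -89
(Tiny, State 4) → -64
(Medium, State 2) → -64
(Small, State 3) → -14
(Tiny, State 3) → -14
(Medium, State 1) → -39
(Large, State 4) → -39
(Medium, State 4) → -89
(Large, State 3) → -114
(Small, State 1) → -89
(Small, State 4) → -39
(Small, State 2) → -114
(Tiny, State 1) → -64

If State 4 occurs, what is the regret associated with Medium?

Best payoff under State 4 is -39.
Regret = -39 − (-89) = 50.

50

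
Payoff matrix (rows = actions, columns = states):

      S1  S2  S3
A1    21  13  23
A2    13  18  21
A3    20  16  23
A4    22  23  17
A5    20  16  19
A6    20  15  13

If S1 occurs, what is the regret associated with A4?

0

Best payoff under S1 is 22.
Regret = 22 − 22 = 0.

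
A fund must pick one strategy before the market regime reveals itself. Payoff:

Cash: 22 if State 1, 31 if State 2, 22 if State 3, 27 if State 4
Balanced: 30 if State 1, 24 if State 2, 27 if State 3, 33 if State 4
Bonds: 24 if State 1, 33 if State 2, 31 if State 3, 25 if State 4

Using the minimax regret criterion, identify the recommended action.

Bonds

Column bests: State 1=30, State 2=33, State 3=31, State 4=33.
Cash regrets: 8, 2, 9, 6 → max 9
Balanced regrets: 0, 9, 4, 0 → max 9
Bonds regrets: 6, 0, 0, 8 → max 8
Smallest max regret = 8 → Bonds.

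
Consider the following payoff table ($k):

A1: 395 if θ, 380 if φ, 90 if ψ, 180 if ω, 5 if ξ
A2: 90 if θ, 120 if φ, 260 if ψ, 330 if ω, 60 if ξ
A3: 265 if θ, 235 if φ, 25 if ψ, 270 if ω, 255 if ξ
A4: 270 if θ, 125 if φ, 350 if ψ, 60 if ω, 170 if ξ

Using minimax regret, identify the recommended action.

Column bests: θ=395, φ=380, ψ=350, ω=330, ξ=255.
A1 regrets: 0, 0, 260, 150, 250 → max 260
A2 regrets: 305, 260, 90, 0, 195 → max 305
A3 regrets: 130, 145, 325, 60, 0 → max 325
A4 regrets: 125, 255, 0, 270, 85 → max 270
Smallest max regret = 260 → A1.

A1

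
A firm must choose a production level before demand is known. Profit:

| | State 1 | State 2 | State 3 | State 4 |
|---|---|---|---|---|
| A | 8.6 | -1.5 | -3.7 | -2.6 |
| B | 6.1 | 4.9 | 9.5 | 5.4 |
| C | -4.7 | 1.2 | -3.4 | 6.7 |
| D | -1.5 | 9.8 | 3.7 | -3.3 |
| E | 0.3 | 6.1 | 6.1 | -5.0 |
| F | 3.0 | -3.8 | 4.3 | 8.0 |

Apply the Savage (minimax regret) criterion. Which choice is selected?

Column bests: State 1=8.6, State 2=9.8, State 3=9.5, State 4=8.0.
A regrets: 0.0, 11.3, 13.2, 10.6 → max 13.2
B regrets: 2.5, 4.9, 0.0, 2.6 → max 4.9
C regrets: 13.3, 8.6, 12.9, 1.3 → max 13.3
D regrets: 10.1, 0.0, 5.8, 11.3 → max 11.3
E regrets: 8.3, 3.7, 3.4, 13.0 → max 13.0
F regrets: 5.6, 13.6, 5.2, 0.0 → max 13.6
Smallest max regret = 4.9 → B.

B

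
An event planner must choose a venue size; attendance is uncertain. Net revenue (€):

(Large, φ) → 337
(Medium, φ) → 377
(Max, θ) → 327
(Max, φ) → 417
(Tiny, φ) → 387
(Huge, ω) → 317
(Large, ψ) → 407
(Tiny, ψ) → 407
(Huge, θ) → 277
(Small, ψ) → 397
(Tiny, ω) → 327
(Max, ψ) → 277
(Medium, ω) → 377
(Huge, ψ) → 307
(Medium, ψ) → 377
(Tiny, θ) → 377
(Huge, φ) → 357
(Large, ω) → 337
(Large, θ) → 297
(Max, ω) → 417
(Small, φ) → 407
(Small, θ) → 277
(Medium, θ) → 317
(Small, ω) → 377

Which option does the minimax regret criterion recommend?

Medium

Column bests: θ=377, φ=417, ψ=407, ω=417.
Tiny regrets: 0, 30, 0, 90 → max 90
Small regrets: 100, 10, 10, 40 → max 100
Medium regrets: 60, 40, 30, 40 → max 60
Large regrets: 80, 80, 0, 80 → max 80
Huge regrets: 100, 60, 100, 100 → max 100
Max regrets: 50, 0, 130, 0 → max 130
Smallest max regret = 60 → Medium.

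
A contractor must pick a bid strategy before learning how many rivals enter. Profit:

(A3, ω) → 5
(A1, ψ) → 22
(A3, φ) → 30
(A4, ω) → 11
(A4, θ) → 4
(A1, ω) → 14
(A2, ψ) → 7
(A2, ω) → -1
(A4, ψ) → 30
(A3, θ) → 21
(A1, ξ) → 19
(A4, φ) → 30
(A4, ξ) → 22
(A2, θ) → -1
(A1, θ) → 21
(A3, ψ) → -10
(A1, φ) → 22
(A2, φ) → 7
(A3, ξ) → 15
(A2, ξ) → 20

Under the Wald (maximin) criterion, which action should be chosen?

A1

Row minima: A1=14, A2=-1, A3=-10, A4=4
Best worst-case = 14 → A1.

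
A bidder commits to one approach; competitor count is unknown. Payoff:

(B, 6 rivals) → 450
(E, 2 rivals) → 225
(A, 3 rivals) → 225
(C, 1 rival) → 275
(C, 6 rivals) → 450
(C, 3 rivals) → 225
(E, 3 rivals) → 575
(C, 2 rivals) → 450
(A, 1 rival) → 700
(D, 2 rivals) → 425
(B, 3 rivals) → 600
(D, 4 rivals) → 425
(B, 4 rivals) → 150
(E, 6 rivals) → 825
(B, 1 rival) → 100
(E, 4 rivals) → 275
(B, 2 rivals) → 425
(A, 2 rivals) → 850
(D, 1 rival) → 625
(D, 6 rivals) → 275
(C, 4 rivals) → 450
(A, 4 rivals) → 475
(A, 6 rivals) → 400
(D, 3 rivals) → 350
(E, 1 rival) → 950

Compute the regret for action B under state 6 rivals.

375

Best payoff under 6 rivals is 825.
Regret = 825 − 450 = 375.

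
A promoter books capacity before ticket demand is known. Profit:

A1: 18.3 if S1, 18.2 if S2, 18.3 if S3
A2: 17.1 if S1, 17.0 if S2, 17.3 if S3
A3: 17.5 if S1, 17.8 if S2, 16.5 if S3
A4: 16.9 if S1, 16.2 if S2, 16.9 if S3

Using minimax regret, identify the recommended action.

A1

Column bests: S1=18.3, S2=18.2, S3=18.3.
A1 regrets: 0.0, 0.0, 0.0 → max 0.0
A2 regrets: 1.2, 1.2, 1.0 → max 1.2
A3 regrets: 0.8, 0.4, 1.8 → max 1.8
A4 regrets: 1.4, 2.0, 1.4 → max 2.0
Smallest max regret = 0.0 → A1.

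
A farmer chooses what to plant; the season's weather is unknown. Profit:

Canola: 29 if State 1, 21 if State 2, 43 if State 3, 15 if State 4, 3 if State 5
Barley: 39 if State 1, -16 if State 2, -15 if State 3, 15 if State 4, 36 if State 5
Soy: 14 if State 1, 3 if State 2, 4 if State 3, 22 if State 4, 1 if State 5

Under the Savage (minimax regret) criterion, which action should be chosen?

Canola

Column bests: State 1=39, State 2=21, State 3=43, State 4=22, State 5=36.
Canola regrets: 10, 0, 0, 7, 33 → max 33
Barley regrets: 0, 37, 58, 7, 0 → max 58
Soy regrets: 25, 18, 39, 0, 35 → max 39
Smallest max regret = 33 → Canola.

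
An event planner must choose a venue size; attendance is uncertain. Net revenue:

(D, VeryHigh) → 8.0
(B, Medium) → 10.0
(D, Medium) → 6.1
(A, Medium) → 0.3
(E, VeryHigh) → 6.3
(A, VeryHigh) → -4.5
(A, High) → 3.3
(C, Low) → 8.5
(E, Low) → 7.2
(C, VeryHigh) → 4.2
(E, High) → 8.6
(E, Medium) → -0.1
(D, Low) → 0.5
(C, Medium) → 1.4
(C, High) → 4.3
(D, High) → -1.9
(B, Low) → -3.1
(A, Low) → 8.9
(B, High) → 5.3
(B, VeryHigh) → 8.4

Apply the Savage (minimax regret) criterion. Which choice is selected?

C

Column bests: Low=8.9, Medium=10.0, High=8.6, VeryHigh=8.4.
A regrets: 0.0, 9.7, 5.3, 12.9 → max 12.9
B regrets: 12.0, 0.0, 3.3, 0.0 → max 12.0
C regrets: 0.4, 8.6, 4.3, 4.2 → max 8.6
D regrets: 8.4, 3.9, 10.5, 0.4 → max 10.5
E regrets: 1.7, 10.1, 0.0, 2.1 → max 10.1
Smallest max regret = 8.6 → C.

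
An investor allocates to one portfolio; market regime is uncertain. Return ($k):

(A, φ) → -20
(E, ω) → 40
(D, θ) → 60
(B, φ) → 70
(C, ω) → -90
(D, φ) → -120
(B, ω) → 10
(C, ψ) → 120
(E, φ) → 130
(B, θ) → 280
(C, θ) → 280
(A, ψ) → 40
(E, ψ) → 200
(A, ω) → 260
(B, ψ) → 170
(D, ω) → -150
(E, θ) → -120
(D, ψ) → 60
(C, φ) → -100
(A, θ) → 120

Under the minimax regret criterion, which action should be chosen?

A

Column bests: θ=280, φ=130, ψ=200, ω=260.
A regrets: 160, 150, 160, 0 → max 160
B regrets: 0, 60, 30, 250 → max 250
C regrets: 0, 230, 80, 350 → max 350
D regrets: 220, 250, 140, 410 → max 410
E regrets: 400, 0, 0, 220 → max 400
Smallest max regret = 160 → A.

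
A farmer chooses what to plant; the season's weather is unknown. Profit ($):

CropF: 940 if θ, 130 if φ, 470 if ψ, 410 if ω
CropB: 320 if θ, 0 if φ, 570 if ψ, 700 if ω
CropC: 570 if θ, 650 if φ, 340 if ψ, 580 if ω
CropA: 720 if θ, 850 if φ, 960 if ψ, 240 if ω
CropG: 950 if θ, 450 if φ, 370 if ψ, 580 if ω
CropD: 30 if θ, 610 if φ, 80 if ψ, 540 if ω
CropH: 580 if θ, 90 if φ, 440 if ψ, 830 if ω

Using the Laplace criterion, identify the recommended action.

Row averages: CropF=487.5, CropB=397.5, CropC=535, CropA=692.5, CropG=587.5, CropD=315, CropH=485
Highest average = 692.5 → CropA.

CropA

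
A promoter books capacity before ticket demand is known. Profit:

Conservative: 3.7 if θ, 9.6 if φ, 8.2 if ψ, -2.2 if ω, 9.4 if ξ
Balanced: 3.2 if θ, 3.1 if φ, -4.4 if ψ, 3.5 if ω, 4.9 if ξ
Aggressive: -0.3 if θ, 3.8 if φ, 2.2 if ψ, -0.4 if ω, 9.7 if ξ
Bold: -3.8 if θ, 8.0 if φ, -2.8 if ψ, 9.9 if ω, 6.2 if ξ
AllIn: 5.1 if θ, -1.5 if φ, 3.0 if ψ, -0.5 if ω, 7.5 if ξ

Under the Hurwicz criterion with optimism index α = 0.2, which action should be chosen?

Aggressive

Conservative: 0.2·9.6 + 0.8·(-2.2) = 0.16
Balanced: 0.2·4.9 + 0.8·(-4.4) = -2.54
Aggressive: 0.2·9.7 + 0.8·(-0.4) = 1.62
Bold: 0.2·9.9 + 0.8·(-3.8) = -1.06
AllIn: 0.2·7.5 + 0.8·(-1.5) = 0.3
Highest Hurwicz score = 1.62 → Aggressive.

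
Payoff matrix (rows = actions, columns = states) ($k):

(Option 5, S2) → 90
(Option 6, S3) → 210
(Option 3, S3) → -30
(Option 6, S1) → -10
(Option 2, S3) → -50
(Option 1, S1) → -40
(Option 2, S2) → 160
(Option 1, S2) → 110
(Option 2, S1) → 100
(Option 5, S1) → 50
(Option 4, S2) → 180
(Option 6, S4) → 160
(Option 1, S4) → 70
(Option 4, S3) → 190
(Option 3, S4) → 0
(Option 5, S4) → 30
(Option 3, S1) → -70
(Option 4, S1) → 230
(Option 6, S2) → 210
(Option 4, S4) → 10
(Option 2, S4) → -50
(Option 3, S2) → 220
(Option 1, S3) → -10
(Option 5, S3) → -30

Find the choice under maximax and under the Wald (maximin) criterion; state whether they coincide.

maximax → Option 4; maximin → Option 4 (agree)

Row maxima: Option 1=110, Option 2=160, Option 3=220, Option 4=230, Option 5=90, Option 6=210
Best best-case = 230 → Option 4.
Row minima: Option 1=-40, Option 2=-50, Option 3=-70, Option 4=10, Option 5=-30, Option 6=-10
Best worst-case = 10 → Option 4.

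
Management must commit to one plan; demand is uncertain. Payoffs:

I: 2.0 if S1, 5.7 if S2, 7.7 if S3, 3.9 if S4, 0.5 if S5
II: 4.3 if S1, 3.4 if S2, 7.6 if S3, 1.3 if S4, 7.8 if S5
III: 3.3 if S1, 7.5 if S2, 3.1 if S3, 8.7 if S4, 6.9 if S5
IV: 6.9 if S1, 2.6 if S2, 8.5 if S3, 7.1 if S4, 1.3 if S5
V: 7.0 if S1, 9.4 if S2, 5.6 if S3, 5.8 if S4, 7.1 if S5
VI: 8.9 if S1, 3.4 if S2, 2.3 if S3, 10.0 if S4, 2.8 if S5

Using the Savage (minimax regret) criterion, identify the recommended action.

V

Column bests: S1=8.9, S2=9.4, S3=8.5, S4=10.0, S5=7.8.
I regrets: 6.9, 3.7, 0.8, 6.1, 7.3 → max 7.3
II regrets: 4.6, 6.0, 0.9, 8.7, 0.0 → max 8.7
III regrets: 5.6, 1.9, 5.4, 1.3, 0.9 → max 5.6
IV regrets: 2.0, 6.8, 0.0, 2.9, 6.5 → max 6.8
V regrets: 1.9, 0.0, 2.9, 4.2, 0.7 → max 4.2
VI regrets: 0.0, 6.0, 6.2, 0.0, 5.0 → max 6.2
Smallest max regret = 4.2 → V.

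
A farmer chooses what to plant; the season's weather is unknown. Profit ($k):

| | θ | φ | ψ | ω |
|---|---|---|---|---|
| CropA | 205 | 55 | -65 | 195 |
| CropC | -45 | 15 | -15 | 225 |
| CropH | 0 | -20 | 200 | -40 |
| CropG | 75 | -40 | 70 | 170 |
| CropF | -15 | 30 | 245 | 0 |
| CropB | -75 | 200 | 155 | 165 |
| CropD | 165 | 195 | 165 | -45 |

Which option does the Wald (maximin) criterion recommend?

Row minima: CropA=-65, CropC=-45, CropH=-40, CropG=-40, CropF=-15, CropB=-75, CropD=-45
Best worst-case = -15 → CropF.

CropF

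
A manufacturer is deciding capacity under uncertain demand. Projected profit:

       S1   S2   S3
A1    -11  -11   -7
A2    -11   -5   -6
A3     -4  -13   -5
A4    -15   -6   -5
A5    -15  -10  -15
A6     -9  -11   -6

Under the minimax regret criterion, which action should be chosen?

A6

Column bests: S1=-4, S2=-5, S3=-5.
A1 regrets: 7, 6, 2 → max 7
A2 regrets: 7, 0, 1 → max 7
A3 regrets: 0, 8, 0 → max 8
A4 regrets: 11, 1, 0 → max 11
A5 regrets: 11, 5, 10 → max 11
A6 regrets: 5, 6, 1 → max 6
Smallest max regret = 6 → A6.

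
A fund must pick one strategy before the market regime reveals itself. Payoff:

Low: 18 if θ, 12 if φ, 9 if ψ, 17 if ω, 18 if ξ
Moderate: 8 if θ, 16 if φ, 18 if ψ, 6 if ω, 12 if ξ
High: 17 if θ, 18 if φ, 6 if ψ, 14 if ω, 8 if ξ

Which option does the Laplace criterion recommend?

Row averages: Low=14.8, Moderate=12, High=12.6
Highest average = 14.8 → Low.

Low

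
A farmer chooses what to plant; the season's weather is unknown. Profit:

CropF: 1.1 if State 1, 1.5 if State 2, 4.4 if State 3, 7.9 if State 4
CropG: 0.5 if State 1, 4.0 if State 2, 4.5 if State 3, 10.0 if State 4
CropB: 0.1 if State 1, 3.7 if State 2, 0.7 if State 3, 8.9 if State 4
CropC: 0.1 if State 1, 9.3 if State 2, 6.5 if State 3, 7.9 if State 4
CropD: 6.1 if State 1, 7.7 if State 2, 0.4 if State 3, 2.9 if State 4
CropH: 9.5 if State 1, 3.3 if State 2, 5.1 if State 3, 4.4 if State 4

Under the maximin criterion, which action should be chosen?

Row minima: CropF=1.1, CropG=0.5, CropB=0.1, CropC=0.1, CropD=0.4, CropH=3.3
Best worst-case = 3.3 → CropH.

CropH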